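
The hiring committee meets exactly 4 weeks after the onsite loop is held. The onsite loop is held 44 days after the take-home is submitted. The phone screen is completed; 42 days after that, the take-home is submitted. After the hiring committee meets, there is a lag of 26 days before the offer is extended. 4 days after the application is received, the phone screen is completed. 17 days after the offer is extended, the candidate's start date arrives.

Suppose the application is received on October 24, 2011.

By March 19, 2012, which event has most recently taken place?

The application is received: Oct 24, 2011.
The phone screen is completed: Oct 24, 2011 + 4 days = Oct 28, 2011.
The take-home is submitted: Oct 28, 2011 + 42 days = Dec 9, 2011.
The onsite loop is held: Dec 9, 2011 + 44 days = Jan 22, 2012.
The hiring committee meets: Jan 22, 2012 + 4 weeks = Feb 19, 2012.
The offer is extended: Feb 19, 2012 + 26 days = Mar 16, 2012.
The candidate's start date arrives: Mar 16, 2012 + 17 days = Apr 2, 2012.
Mar 19, 2012 falls between when the offer is extended (Mar 16, 2012) and when the candidate's start date arrives (Apr 2, 2012).

The offer is extended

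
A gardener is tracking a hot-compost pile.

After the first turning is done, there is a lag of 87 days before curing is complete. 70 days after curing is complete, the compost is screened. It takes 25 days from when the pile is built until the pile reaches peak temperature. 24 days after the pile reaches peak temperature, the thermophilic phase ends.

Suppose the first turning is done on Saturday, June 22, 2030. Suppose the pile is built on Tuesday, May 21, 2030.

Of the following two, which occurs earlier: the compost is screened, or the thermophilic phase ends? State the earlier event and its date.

The first turning is done: Jun 22, 2030.
Curing is complete: Jun 22, 2030 + 87 days = Sep 17, 2030.
The compost is screened: Sep 17, 2030 + 70 days = Nov 26, 2030.
The pile is built: May 21, 2030.
The pile reaches peak temperature: May 21, 2030 + 25 days = Jun 15, 2030.
The thermophilic phase ends: Jun 15, 2030 + 24 days = Jul 9, 2030.
Comparing: the compost is screened on Nov 26, 2030 vs the thermophilic phase ends on Jul 9, 2030. Earlier: the thermophilic phase ends.

The thermophilic phase ends — Tuesday, July 9, 2030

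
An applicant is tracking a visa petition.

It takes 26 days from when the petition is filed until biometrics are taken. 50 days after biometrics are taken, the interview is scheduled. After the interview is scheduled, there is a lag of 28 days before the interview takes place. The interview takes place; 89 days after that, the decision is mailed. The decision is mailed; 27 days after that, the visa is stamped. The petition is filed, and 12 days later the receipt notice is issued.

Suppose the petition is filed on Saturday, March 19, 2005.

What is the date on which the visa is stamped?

The petition is filed: Mar 19, 2005.
Biometrics are taken: Mar 19, 2005 + 26 days = Apr 14, 2005.
The interview is scheduled: Apr 14, 2005 + 50 days = Jun 3, 2005.
The interview takes place: Jun 3, 2005 + 28 days = Jul 1, 2005.
The decision is mailed: Jul 1, 2005 + 89 days = Sep 28, 2005.
The visa is stamped: Sep 28, 2005 + 27 days = Oct 25, 2005.

Tuesday, October 25, 2005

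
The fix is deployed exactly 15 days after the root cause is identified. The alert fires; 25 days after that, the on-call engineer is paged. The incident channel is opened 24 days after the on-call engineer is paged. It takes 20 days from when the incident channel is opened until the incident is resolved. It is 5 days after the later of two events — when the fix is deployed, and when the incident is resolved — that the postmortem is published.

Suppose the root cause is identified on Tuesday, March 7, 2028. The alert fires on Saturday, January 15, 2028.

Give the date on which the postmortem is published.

The root cause is identified: Mar 7, 2028.
The fix is deployed: Mar 7, 2028 + 15 days = Mar 22, 2028.
The alert fires: Jan 15, 2028.
The on-call engineer is paged: Jan 15, 2028 + 25 days = Feb 9, 2028.
The incident channel is opened: Feb 9, 2028 + 24 days = Mar 4, 2028.
The incident is resolved: Mar 4, 2028 + 20 days = Mar 24, 2028.
Both prerequisites met — the fix is deployed (Mar 22, 2028), the incident is resolved (Mar 24, 2028); the later is Mar 24, 2028.
The postmortem is published: Mar 24, 2028 + 5 days = Mar 29, 2028.

Wednesday, March 29, 2028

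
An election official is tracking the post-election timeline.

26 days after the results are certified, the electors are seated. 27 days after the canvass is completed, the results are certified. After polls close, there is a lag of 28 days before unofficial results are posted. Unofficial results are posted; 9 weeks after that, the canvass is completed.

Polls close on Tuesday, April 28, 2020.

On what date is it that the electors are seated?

Saturday, September 19, 2020

Polls close: Apr 28, 2020.
Unofficial results are posted: Apr 28, 2020 + 28 days = May 26, 2020.
The canvass is completed: May 26, 2020 + 9 weeks = Jul 28, 2020.
The results are certified: Jul 28, 2020 + 27 days = Aug 24, 2020.
The electors are seated: Aug 24, 2020 + 26 days = Sep 19, 2020.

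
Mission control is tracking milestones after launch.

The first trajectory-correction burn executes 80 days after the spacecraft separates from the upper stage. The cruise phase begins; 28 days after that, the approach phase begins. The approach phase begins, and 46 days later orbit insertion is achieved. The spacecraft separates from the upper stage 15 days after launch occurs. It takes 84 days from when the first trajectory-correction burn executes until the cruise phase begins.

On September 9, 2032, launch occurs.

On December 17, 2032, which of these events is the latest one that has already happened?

Launch occurs: Sep 9, 2032.
The spacecraft separates from the upper stage: Sep 9, 2032 + 15 days = Sep 24, 2032.
The first trajectory-correction burn executes: Sep 24, 2032 + 80 days = Dec 13, 2032.
The cruise phase begins: Dec 13, 2032 + 84 days = Mar 7, 2033.
The approach phase begins: Mar 7, 2033 + 28 days = Apr 4, 2033.
Orbit insertion is achieved: Apr 4, 2033 + 46 days = May 20, 2033.
Dec 17, 2032 falls between when the first trajectory-correction burn executes (Dec 13, 2032) and when the cruise phase begins (Mar 7, 2033).

The first trajectory-correction burn executes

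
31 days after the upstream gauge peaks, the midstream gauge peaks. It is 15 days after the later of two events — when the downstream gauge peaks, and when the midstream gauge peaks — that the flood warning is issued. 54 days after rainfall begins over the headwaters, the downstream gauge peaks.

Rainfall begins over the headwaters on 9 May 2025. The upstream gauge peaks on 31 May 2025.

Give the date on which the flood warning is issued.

Rainfall begins over the headwaters: May 9, 2025.
The downstream gauge peaks: May 9, 2025 + 54 days = Jul 2, 2025.
The upstream gauge peaks: May 31, 2025.
The midstream gauge peaks: May 31, 2025 + 31 days = Jul 1, 2025.
Both prerequisites met — the downstream gauge peaks (Jul 2, 2025), the midstream gauge peaks (Jul 1, 2025); the later is Jul 2, 2025.
The flood warning is issued: Jul 2, 2025 + 15 days = Jul 17, 2025.

17 July 2025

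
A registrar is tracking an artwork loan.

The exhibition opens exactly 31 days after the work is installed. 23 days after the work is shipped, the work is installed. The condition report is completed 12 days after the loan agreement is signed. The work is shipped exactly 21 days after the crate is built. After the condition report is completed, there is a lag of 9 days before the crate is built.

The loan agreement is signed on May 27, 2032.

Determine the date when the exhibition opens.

Aug 31, 2032

The loan agreement is signed: May 27, 2032.
The condition report is completed: May 27, 2032 + 12 days = Jun 8, 2032.
The crate is built: Jun 8, 2032 + 9 days = Jun 17, 2032.
The work is shipped: Jun 17, 2032 + 21 days = Jul 8, 2032.
The work is installed: Jul 8, 2032 + 23 days = Jul 31, 2032.
The exhibition opens: Jul 31, 2032 + 31 days = Aug 31, 2032.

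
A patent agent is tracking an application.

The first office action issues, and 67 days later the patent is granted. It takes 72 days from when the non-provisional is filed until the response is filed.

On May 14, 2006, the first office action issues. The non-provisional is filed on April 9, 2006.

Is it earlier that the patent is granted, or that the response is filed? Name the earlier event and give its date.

The response is filed — June 20, 2006

The first office action issues: May 14, 2006.
The patent is granted: May 14, 2006 + 67 days = Jul 20, 2006.
The non-provisional is filed: Apr 9, 2006.
The response is filed: Apr 9, 2006 + 72 days = Jun 20, 2006.
Comparing: the patent is granted on Jul 20, 2006 vs the response is filed on Jun 20, 2006. Earlier: the response is filed.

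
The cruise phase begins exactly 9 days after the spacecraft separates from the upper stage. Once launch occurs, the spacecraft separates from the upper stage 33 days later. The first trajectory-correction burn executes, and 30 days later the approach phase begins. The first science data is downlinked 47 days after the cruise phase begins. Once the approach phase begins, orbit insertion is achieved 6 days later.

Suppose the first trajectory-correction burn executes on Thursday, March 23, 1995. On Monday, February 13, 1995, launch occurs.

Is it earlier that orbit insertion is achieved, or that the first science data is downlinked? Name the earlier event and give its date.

The first trajectory-correction burn executes: Mar 23, 1995.
The approach phase begins: Mar 23, 1995 + 30 days = Apr 22, 1995.
Orbit insertion is achieved: Apr 22, 1995 + 6 days = Apr 28, 1995.
Launch occurs: Feb 13, 1995.
The spacecraft separates from the upper stage: Feb 13, 1995 + 33 days = Mar 18, 1995.
The cruise phase begins: Mar 18, 1995 + 9 days = Mar 27, 1995.
The first science data is downlinked: Mar 27, 1995 + 47 days = May 13, 1995.
Comparing: orbit insertion is achieved on Apr 28, 1995 vs the first science data is downlinked on May 13, 1995. Earlier: orbit insertion is achieved.

Orbit insertion is achieved — Friday, April 28, 1995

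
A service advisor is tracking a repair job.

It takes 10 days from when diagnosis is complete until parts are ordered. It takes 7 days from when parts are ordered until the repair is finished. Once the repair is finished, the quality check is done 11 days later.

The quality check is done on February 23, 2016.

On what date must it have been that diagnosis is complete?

The quality check is done: Feb 23, 2016.
The repair is finished: Feb 23, 2016 − 11 days = Feb 12, 2016.
Parts are ordered: Feb 12, 2016 − 7 days = Feb 5, 2016.
Diagnosis is complete: Feb 5, 2016 − 10 days = Jan 26, 2016.

January 26, 2016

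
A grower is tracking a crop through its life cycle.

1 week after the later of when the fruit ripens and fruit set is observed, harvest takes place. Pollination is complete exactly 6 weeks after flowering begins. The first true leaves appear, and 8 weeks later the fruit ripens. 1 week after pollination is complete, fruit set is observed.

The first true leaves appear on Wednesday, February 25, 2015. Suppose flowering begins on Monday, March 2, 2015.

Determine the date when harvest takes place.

The first true leaves appear: Feb 25, 2015.
The fruit ripens: Feb 25, 2015 + 8 weeks = Apr 22, 2015.
Flowering begins: Mar 2, 2015.
Pollination is complete: Mar 2, 2015 + 6 weeks = Apr 13, 2015.
Fruit set is observed: Apr 13, 2015 + 1 week = Apr 20, 2015.
Both prerequisites met — the fruit ripens (Apr 22, 2015), fruit set is observed (Apr 20, 2015); the later is Apr 22, 2015.
Harvest takes place: Apr 22, 2015 + 1 week = Apr 29, 2015.

Wednesday, April 29, 2015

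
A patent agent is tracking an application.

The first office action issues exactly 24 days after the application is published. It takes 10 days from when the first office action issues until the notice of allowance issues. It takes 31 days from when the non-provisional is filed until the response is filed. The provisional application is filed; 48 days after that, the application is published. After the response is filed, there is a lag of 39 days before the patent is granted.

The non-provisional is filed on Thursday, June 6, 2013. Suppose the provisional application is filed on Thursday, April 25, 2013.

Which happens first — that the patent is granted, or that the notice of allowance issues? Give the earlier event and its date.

The notice of allowance issues — Tuesday, July 16, 2013

The non-provisional is filed: Jun 6, 2013.
The response is filed: Jun 6, 2013 + 31 days = Jul 7, 2013.
The patent is granted: Jul 7, 2013 + 39 days = Aug 15, 2013.
The provisional application is filed: Apr 25, 2013.
The application is published: Apr 25, 2013 + 48 days = Jun 12, 2013.
The first office action issues: Jun 12, 2013 + 24 days = Jul 6, 2013.
The notice of allowance issues: Jul 6, 2013 + 10 days = Jul 16, 2013.
Comparing: the patent is granted on Aug 15, 2013 vs the notice of allowance issues on Jul 16, 2013. Earlier: the notice of allowance issues.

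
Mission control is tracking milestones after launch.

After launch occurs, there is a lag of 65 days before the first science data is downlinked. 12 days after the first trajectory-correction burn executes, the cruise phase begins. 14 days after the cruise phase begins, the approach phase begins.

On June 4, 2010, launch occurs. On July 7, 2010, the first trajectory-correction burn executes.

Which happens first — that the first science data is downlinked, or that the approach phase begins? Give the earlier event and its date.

Launch occurs: Jun 4, 2010.
The first science data is downlinked: Jun 4, 2010 + 65 days = Aug 8, 2010.
The first trajectory-correction burn executes: Jul 7, 2010.
The cruise phase begins: Jul 7, 2010 + 12 days = Jul 19, 2010.
The approach phase begins: Jul 19, 2010 + 14 days = Aug 2, 2010.
Comparing: the first science data is downlinked on Aug 8, 2010 vs the approach phase begins on Aug 2, 2010. Earlier: the approach phase begins.

The approach phase begins — August 2, 2010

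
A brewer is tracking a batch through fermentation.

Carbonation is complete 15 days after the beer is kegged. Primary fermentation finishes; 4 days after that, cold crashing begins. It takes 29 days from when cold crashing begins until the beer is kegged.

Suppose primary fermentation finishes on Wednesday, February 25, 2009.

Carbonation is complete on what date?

Primary fermentation finishes: Feb 25, 2009.
Cold crashing begins: Feb 25, 2009 + 4 days = Mar 1, 2009.
The beer is kegged: Mar 1, 2009 + 29 days = Mar 30, 2009.
Carbonation is complete: Mar 30, 2009 + 15 days = Apr 14, 2009.

Tuesday, April 14, 2009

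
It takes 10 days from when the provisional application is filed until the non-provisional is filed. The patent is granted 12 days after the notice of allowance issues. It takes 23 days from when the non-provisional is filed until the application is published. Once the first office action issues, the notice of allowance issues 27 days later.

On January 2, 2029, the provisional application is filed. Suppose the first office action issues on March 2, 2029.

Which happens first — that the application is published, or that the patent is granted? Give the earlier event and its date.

The application is published — February 4, 2029

The provisional application is filed: Jan 2, 2029.
The non-provisional is filed: Jan 2, 2029 + 10 days = Jan 12, 2029.
The application is published: Jan 12, 2029 + 23 days = Feb 4, 2029.
The first office action issues: Mar 2, 2029.
The notice of allowance issues: Mar 2, 2029 + 27 days = Mar 29, 2029.
The patent is granted: Mar 29, 2029 + 12 days = Apr 10, 2029.
Comparing: the application is published on Feb 4, 2029 vs the patent is granted on Apr 10, 2029. Earlier: the application is published.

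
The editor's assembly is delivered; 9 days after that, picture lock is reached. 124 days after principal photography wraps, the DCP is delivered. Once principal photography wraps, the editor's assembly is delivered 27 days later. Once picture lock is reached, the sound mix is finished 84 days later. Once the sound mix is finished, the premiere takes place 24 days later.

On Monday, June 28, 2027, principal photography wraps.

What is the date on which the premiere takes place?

Principal photography wraps: Jun 28, 2027.
The editor's assembly is delivered: Jun 28, 2027 + 27 days = Jul 25, 2027.
Picture lock is reached: Jul 25, 2027 + 9 days = Aug 3, 2027.
The sound mix is finished: Aug 3, 2027 + 84 days = Oct 26, 2027.
The premiere takes place: Oct 26, 2027 + 24 days = Nov 19, 2027.

Friday, November 19, 2027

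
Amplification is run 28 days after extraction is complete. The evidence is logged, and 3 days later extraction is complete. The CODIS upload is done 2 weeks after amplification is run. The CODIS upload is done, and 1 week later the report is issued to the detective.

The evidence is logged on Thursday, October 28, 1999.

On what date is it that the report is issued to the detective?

Sunday, December 19, 1999

The evidence is logged: Oct 28, 1999.
Extraction is complete: Oct 28, 1999 + 3 days = Oct 31, 1999.
Amplification is run: Oct 31, 1999 + 28 days = Nov 28, 1999.
The CODIS upload is done: Nov 28, 1999 + 2 weeks = Dec 12, 1999.
The report is issued to the detective: Dec 12, 1999 + 1 week = Dec 19, 1999.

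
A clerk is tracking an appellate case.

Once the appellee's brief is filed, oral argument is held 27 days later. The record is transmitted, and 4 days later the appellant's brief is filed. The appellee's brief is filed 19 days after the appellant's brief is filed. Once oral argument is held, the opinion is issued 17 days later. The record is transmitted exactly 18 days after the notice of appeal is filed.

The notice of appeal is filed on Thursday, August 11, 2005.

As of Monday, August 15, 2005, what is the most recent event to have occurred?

The notice of appeal is filed: Aug 11, 2005.
The record is transmitted: Aug 11, 2005 + 18 days = Aug 29, 2005.
The appellant's brief is filed: Aug 29, 2005 + 4 days = Sep 2, 2005.
The appellee's brief is filed: Sep 2, 2005 + 19 days = Sep 21, 2005.
Oral argument is held: Sep 21, 2005 + 27 days = Oct 18, 2005.
The opinion is issued: Oct 18, 2005 + 17 days = Nov 4, 2005.
Aug 15, 2005 falls between when the notice of appeal is filed (Aug 11, 2005) and when the record is transmitted (Aug 29, 2005).

The notice of appeal is filed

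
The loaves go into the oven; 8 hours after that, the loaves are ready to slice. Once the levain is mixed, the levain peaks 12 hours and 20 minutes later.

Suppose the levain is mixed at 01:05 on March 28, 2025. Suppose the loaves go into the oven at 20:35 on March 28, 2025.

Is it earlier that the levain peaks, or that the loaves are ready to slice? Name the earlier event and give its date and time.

The levain peaks — 13:25 on March 28, 2025

The levain is mixed: 01:05 Mar 28, 2025.
The levain peaks: 01:05 Mar 28, 2025 + 12h20m = 13:25 Mar 28, 2025.
The loaves go into the oven: 20:35 Mar 28, 2025.
The loaves are ready to slice: 20:35 Mar 28, 2025 + 8h = 04:35 Mar 29, 2025.
Comparing: the levain peaks at 13:25 Mar 28, 2025 vs the loaves are ready to slice at 04:35 Mar 29, 2025. Earlier: the levain peaks.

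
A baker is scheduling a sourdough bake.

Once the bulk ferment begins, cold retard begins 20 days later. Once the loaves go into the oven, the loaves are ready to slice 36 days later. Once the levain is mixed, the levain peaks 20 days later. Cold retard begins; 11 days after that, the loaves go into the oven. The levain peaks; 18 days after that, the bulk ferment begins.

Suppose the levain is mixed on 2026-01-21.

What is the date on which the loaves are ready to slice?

2026-05-06

The levain is mixed: Jan 21, 2026.
The levain peaks: Jan 21, 2026 + 20 days = Feb 10, 2026.
The bulk ferment begins: Feb 10, 2026 + 18 days = Feb 28, 2026.
Cold retard begins: Feb 28, 2026 + 20 days = Mar 20, 2026.
The loaves go into the oven: Mar 20, 2026 + 11 days = Mar 31, 2026.
The loaves are ready to slice: Mar 31, 2026 + 36 days = May 6, 2026.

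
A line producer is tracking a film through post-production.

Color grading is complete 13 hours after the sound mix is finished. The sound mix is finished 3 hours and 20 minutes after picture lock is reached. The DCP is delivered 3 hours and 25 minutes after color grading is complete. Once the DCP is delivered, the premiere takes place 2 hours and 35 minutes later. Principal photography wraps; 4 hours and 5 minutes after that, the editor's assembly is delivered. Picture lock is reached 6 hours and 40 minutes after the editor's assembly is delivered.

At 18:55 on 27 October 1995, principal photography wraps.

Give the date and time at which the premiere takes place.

04:00 on 29 October 1995

Principal photography wraps: 18:55 Oct 27, 1995.
The editor's assembly is delivered: 18:55 Oct 27, 1995 + 4h05m = 23:00 Oct 27, 1995.
Picture lock is reached: 23:00 Oct 27, 1995 + 6h40m = 05:40 Oct 28, 1995.
The sound mix is finished: 05:40 Oct 28, 1995 + 3h20m = 09:00 Oct 28, 1995.
Color grading is complete: 09:00 Oct 28, 1995 + 13h = 22:00 Oct 28, 1995.
The DCP is delivered: 22:00 Oct 28, 1995 + 3h25m = 01:25 Oct 29, 1995.
The premiere takes place: 01:25 Oct 29, 1995 + 2h35m = 04:00 Oct 29, 1995.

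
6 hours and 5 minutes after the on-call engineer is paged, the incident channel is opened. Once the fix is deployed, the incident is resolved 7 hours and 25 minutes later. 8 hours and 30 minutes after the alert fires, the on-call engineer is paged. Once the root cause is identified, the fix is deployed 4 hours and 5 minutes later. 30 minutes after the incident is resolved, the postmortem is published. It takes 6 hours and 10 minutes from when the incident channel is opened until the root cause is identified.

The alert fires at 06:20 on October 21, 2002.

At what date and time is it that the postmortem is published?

The alert fires: 06:20 Oct 21, 2002.
The on-call engineer is paged: 06:20 Oct 21, 2002 + 8h30m = 14:50 Oct 21, 2002.
The incident channel is opened: 14:50 Oct 21, 2002 + 6h05m = 20:55 Oct 21, 2002.
The root cause is identified: 20:55 Oct 21, 2002 + 6h10m = 03:05 Oct 22, 2002.
The fix is deployed: 03:05 Oct 22, 2002 + 4h05m = 07:10 Oct 22, 2002.
The incident is resolved: 07:10 Oct 22, 2002 + 7h25m = 14:35 Oct 22, 2002.
The postmortem is published: 14:35 Oct 22, 2002 + 30m = 15:05 Oct 22, 2002.

15:05 on October 22, 2002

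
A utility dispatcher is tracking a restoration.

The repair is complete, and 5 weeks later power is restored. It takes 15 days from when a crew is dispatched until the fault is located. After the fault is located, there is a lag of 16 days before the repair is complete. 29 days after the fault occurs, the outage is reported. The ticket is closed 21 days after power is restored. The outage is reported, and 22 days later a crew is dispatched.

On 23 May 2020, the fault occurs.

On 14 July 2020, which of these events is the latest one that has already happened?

The fault occurs: May 23, 2020.
The outage is reported: May 23, 2020 + 29 days = Jun 21, 2020.
A crew is dispatched: Jun 21, 2020 + 22 days = Jul 13, 2020.
The fault is located: Jul 13, 2020 + 15 days = Jul 28, 2020.
The repair is complete: Jul 28, 2020 + 16 days = Aug 13, 2020.
Power is restored: Aug 13, 2020 + 5 weeks = Sep 17, 2020.
The ticket is closed: Sep 17, 2020 + 21 days = Oct 8, 2020.
Jul 14, 2020 falls between when a crew is dispatched (Jul 13, 2020) and when the fault is located (Jul 28, 2020).

A crew is dispatched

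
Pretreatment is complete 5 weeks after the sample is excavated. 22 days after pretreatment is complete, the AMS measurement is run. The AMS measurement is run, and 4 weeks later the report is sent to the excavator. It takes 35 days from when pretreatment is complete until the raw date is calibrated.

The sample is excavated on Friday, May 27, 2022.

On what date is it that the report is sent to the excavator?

Saturday, August 20, 2022

The sample is excavated: May 27, 2022.
Pretreatment is complete: May 27, 2022 + 5 weeks = Jul 1, 2022.
The AMS measurement is run: Jul 1, 2022 + 22 days = Jul 23, 2022.
The report is sent to the excavator: Jul 23, 2022 + 4 weeks = Aug 20, 2022.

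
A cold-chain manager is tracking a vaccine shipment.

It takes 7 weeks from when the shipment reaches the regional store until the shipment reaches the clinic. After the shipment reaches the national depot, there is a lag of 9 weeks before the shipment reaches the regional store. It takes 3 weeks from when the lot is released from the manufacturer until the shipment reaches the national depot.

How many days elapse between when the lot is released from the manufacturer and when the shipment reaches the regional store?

Causal path: the lot is released from the manufacturer → the shipment reaches the national depot → the shipment reaches the regional store.
Total delay along the path: 3 + 9 weeks = 12 weeks = 84 days.

84 days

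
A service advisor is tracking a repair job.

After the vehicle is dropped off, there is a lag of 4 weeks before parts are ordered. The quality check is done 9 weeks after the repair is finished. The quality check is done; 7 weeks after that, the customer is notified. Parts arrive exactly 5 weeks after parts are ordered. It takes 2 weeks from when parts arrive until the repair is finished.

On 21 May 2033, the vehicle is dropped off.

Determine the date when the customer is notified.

26 November 2033

The vehicle is dropped off: May 21, 2033.
Parts are ordered: May 21, 2033 + 4 weeks = Jun 18, 2033.
Parts arrive: Jun 18, 2033 + 5 weeks = Jul 23, 2033.
The repair is finished: Jul 23, 2033 + 2 weeks = Aug 6, 2033.
The quality check is done: Aug 6, 2033 + 9 weeks = Oct 8, 2033.
The customer is notified: Oct 8, 2033 + 7 weeks = Nov 26, 2033.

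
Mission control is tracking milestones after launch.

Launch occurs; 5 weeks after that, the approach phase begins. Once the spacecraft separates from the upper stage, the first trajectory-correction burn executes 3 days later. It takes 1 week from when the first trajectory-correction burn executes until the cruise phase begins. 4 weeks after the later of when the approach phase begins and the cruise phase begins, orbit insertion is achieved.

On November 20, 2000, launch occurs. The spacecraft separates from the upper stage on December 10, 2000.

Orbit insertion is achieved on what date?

Launch occurs: Nov 20, 2000.
The approach phase begins: Nov 20, 2000 + 5 weeks = Dec 25, 2000.
The spacecraft separates from the upper stage: Dec 10, 2000.
The first trajectory-correction burn executes: Dec 10, 2000 + 3 days = Dec 13, 2000.
The cruise phase begins: Dec 13, 2000 + 1 week = Dec 20, 2000.
Both prerequisites met — the approach phase begins (Dec 25, 2000), the cruise phase begins (Dec 20, 2000); the later is Dec 25, 2000.
Orbit insertion is achieved: Dec 25, 2000 + 4 weeks = Jan 22, 2001.

January 22, 2001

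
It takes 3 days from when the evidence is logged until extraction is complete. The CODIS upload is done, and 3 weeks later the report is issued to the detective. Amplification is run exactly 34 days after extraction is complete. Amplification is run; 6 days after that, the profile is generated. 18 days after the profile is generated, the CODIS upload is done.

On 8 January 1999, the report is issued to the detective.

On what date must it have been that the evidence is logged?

The report is issued to the detective: Jan 8, 1999.
The CODIS upload is done: Jan 8, 1999 − 3 weeks = Dec 18, 1998.
The profile is generated: Dec 18, 1998 − 18 days = Nov 30, 1998.
Amplification is run: Nov 30, 1998 − 6 days = Nov 24, 1998.
Extraction is complete: Nov 24, 1998 − 34 days = Oct 21, 1998.
The evidence is logged: Oct 21, 1998 − 3 days = Oct 18, 1998.

18 October 1998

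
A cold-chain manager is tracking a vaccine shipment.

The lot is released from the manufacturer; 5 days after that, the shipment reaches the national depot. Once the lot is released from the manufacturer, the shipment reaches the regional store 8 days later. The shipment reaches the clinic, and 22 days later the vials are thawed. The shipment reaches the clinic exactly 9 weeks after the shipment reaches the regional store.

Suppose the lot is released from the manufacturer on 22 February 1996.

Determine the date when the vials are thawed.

The lot is released from the manufacturer: Feb 22, 1996.
The shipment reaches the regional store: Feb 22, 1996 + 8 days = Mar 1, 1996.
The shipment reaches the clinic: Mar 1, 1996 + 9 weeks = May 3, 1996.
The vials are thawed: May 3, 1996 + 22 days = May 25, 1996.

25 May 1996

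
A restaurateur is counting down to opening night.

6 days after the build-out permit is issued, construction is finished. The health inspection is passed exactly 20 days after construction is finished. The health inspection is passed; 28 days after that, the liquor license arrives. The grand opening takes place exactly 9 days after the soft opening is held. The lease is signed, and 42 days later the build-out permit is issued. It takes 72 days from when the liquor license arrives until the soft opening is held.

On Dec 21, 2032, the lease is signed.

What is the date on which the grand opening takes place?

Jun 16, 2033

The lease is signed: Dec 21, 2032.
The build-out permit is issued: Dec 21, 2032 + 42 days = Feb 1, 2033.
Construction is finished: Feb 1, 2033 + 6 days = Feb 7, 2033.
The health inspection is passed: Feb 7, 2033 + 20 days = Feb 27, 2033.
The liquor license arrives: Feb 27, 2033 + 28 days = Mar 27, 2033.
The soft opening is held: Mar 27, 2033 + 72 days = Jun 7, 2033.
The grand opening takes place: Jun 7, 2033 + 9 days = Jun 16, 2033.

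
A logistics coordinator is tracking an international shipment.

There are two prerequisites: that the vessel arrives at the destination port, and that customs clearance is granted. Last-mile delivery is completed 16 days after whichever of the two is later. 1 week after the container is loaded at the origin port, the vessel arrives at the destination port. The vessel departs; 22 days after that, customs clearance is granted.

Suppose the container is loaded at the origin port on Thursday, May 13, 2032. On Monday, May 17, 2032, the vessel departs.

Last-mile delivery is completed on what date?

The container is loaded at the origin port: May 13, 2032.
The vessel arrives at the destination port: May 13, 2032 + 1 week = May 20, 2032.
The vessel departs: May 17, 2032.
Customs clearance is granted: May 17, 2032 + 22 days = Jun 8, 2032.
Both prerequisites met — the vessel arrives at the destination port (May 20, 2032), customs clearance is granted (Jun 8, 2032); the later is Jun 8, 2032.
Last-mile delivery is completed: Jun 8, 2032 + 16 days = Jun 24, 2032.

Thursday, June 24, 2032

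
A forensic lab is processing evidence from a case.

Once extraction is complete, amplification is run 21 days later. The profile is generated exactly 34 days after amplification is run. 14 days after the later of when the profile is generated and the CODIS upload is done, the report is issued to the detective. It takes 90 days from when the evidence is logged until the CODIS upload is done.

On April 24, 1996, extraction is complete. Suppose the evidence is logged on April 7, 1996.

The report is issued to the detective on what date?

July 20, 1996

Extraction is complete: Apr 24, 1996.
Amplification is run: Apr 24, 1996 + 21 days = May 15, 1996.
The profile is generated: May 15, 1996 + 34 days = Jun 18, 1996.
The evidence is logged: Apr 7, 1996.
The CODIS upload is done: Apr 7, 1996 + 90 days = Jul 6, 1996.
Both prerequisites met — the profile is generated (Jun 18, 1996), the CODIS upload is done (Jul 6, 1996); the later is Jul 6, 1996.
The report is issued to the detective: Jul 6, 1996 + 14 days = Jul 20, 1996.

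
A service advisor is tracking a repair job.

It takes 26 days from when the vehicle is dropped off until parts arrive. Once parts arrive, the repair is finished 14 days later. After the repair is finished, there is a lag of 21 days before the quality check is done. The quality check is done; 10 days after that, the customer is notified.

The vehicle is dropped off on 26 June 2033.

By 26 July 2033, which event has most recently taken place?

Parts arrive

The vehicle is dropped off: Jun 26, 2033.
Parts arrive: Jun 26, 2033 + 26 days = Jul 22, 2033.
The repair is finished: Jul 22, 2033 + 14 days = Aug 5, 2033.
The quality check is done: Aug 5, 2033 + 21 days = Aug 26, 2033.
The customer is notified: Aug 26, 2033 + 10 days = Sep 5, 2033.
Jul 26, 2033 falls between when parts arrive (Jul 22, 2033) and when the repair is finished (Aug 5, 2033).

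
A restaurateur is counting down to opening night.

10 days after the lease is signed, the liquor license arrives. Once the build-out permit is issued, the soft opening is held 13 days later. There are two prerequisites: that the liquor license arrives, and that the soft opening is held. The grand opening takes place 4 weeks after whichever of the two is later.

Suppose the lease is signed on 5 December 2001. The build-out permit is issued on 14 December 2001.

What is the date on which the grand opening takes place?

24 January 2002

The lease is signed: Dec 5, 2001.
The liquor license arrives: Dec 5, 2001 + 10 days = Dec 15, 2001.
The build-out permit is issued: Dec 14, 2001.
The soft opening is held: Dec 14, 2001 + 13 days = Dec 27, 2001.
Both prerequisites met — the liquor license arrives (Dec 15, 2001), the soft opening is held (Dec 27, 2001); the later is Dec 27, 2001.
The grand opening takes place: Dec 27, 2001 + 4 weeks = Jan 24, 2002.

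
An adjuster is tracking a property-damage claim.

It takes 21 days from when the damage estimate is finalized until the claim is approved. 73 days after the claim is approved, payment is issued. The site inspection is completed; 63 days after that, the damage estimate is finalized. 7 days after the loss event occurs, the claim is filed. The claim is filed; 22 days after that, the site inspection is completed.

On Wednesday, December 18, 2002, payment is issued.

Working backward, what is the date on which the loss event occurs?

Payment is issued: Dec 18, 2002.
The claim is approved: Dec 18, 2002 − 73 days = Oct 6, 2002.
The damage estimate is finalized: Oct 6, 2002 − 21 days = Sep 15, 2002.
The site inspection is completed: Sep 15, 2002 − 63 days = Jul 14, 2002.
The claim is filed: Jul 14, 2002 − 22 days = Jun 22, 2002.
The loss event occurs: Jun 22, 2002 − 7 days = Jun 15, 2002.

Saturday, June 15, 2002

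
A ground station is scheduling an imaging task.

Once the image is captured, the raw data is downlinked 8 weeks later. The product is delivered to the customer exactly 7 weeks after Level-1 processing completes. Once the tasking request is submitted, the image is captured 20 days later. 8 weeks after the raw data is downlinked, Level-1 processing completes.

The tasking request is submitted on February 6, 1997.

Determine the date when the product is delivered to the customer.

August 6, 1997

The tasking request is submitted: Feb 6, 1997.
The image is captured: Feb 6, 1997 + 20 days = Feb 26, 1997.
The raw data is downlinked: Feb 26, 1997 + 8 weeks = Apr 23, 1997.
Level-1 processing completes: Apr 23, 1997 + 8 weeks = Jun 18, 1997.
The product is delivered to the customer: Jun 18, 1997 + 7 weeks = Aug 6, 1997.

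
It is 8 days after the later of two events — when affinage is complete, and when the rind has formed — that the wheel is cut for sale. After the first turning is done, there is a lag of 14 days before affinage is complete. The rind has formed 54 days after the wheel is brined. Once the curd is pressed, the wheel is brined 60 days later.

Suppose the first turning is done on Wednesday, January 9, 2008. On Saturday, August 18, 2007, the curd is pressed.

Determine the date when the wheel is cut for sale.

Thursday, January 31, 2008

The first turning is done: Jan 9, 2008.
Affinage is complete: Jan 9, 2008 + 14 days = Jan 23, 2008.
The curd is pressed: Aug 18, 2007.
The wheel is brined: Aug 18, 2007 + 60 days = Oct 17, 2007.
The rind has formed: Oct 17, 2007 + 54 days = Dec 10, 2007.
Both prerequisites met — affinage is complete (Jan 23, 2008), the rind has formed (Dec 10, 2007); the later is Jan 23, 2008.
The wheel is cut for sale: Jan 23, 2008 + 8 days = Jan 31, 2008.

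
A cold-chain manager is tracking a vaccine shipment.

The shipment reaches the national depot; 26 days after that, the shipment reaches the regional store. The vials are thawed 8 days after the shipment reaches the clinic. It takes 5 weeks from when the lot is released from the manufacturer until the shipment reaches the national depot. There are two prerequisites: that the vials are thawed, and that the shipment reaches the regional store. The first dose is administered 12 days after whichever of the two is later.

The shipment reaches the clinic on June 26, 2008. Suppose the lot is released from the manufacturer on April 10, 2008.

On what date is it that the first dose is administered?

The shipment reaches the clinic: Jun 26, 2008.
The vials are thawed: Jun 26, 2008 + 8 days = Jul 4, 2008.
The lot is released from the manufacturer: Apr 10, 2008.
The shipment reaches the national depot: Apr 10, 2008 + 5 weeks = May 15, 2008.
The shipment reaches the regional store: May 15, 2008 + 26 days = Jun 10, 2008.
Both prerequisites met — the vials are thawed (Jul 4, 2008), the shipment reaches the regional store (Jun 10, 2008); the later is Jul 4, 2008.
The first dose is administered: Jul 4, 2008 + 12 days = Jul 16, 2008.

July 16, 2008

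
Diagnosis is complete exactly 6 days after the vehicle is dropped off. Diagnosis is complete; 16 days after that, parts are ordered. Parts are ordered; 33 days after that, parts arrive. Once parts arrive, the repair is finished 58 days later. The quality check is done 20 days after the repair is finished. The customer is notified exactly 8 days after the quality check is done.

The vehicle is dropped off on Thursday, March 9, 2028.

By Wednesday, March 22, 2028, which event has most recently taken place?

Diagnosis is complete

The vehicle is dropped off: Mar 9, 2028.
Diagnosis is complete: Mar 9, 2028 + 6 days = Mar 15, 2028.
Parts are ordered: Mar 15, 2028 + 16 days = Mar 31, 2028.
Parts arrive: Mar 31, 2028 + 33 days = May 3, 2028.
The repair is finished: May 3, 2028 + 58 days = Jun 30, 2028.
The quality check is done: Jun 30, 2028 + 20 days = Jul 20, 2028.
The customer is notified: Jul 20, 2028 + 8 days = Jul 28, 2028.
Mar 22, 2028 falls between when diagnosis is complete (Mar 15, 2028) and when parts are ordered (Mar 31, 2028).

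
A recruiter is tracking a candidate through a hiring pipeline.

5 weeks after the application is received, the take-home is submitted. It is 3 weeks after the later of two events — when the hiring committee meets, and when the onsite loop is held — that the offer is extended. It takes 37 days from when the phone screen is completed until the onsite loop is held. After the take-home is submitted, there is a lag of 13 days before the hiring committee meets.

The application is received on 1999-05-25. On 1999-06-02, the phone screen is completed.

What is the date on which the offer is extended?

1999-08-02

The application is received: May 25, 1999.
The take-home is submitted: May 25, 1999 + 5 weeks = Jun 29, 1999.
The hiring committee meets: Jun 29, 1999 + 13 days = Jul 12, 1999.
The phone screen is completed: Jun 2, 1999.
The onsite loop is held: Jun 2, 1999 + 37 days = Jul 9, 1999.
Both prerequisites met — the hiring committee meets (Jul 12, 1999), the onsite loop is held (Jul 9, 1999); the later is Jul 12, 1999.
The offer is extended: Jul 12, 1999 + 3 weeks = Aug 2, 1999.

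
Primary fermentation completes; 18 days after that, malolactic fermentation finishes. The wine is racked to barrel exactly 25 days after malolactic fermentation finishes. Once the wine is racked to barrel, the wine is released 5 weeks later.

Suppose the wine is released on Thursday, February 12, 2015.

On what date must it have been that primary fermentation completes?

Wednesday, November 26, 2014

The wine is released: Feb 12, 2015.
The wine is racked to barrel: Feb 12, 2015 − 5 weeks = Jan 8, 2015.
Malolactic fermentation finishes: Jan 8, 2015 − 25 days = Dec 14, 2014.
Primary fermentation completes: Dec 14, 2014 − 18 days = Nov 26, 2014.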